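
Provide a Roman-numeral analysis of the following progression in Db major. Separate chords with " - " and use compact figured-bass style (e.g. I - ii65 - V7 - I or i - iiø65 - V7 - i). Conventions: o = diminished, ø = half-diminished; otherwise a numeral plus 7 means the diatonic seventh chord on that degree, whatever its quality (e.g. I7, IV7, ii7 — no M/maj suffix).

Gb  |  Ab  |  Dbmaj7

Gb: root Gb is the subdominant; major triad there is IV.
Ab has root Ab, degree 5 in Db major, so V.
Dbmaj7 has root Db, degree 1 in Db major, so I7.

IV - V - I7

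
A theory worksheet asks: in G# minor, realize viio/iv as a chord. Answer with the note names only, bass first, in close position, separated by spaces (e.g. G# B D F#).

B# D# F#

The slash marks an applied leading-tone chord: viio of iv. In G# minor, iv is C#, so the leading tone to it is B#, a half step below.
Building a diminished triad on B# gives B#-D#-F#.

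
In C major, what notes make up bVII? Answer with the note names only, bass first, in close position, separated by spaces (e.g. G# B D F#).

Bb D F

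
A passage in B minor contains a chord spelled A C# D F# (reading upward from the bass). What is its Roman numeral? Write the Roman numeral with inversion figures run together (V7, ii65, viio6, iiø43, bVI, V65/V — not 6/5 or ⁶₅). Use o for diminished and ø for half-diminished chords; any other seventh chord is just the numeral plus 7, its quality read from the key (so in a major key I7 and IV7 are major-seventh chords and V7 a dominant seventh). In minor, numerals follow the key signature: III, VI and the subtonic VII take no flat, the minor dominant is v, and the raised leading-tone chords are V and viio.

Stacked in thirds the chord is D-F#-A-C#: a major seventh chord on D.
D is scale degree 3 in B minor, and a major seventh chord on that degree is written III7.
With A in the bass the chord is in second inversion, so the figured bass is 43.

III43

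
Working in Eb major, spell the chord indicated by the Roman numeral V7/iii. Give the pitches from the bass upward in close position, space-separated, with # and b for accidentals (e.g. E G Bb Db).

The slash means an applied dominant: we want the dominant of iii. In Eb major, iii is G minor, and its dominant is built on D.
Building a dominant seventh chord on D gives D-F#-A-C.

D F# A C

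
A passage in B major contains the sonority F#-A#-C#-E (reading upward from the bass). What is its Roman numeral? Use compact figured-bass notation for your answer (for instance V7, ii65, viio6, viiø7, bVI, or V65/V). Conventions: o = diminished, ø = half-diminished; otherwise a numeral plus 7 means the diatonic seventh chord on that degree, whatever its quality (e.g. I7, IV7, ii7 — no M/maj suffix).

V7

Stacked in thirds the chord is F#-A#-C#-E: a dominant seventh chord on F#.
In B major, F# is the dominant; the diatonic dominant seventh chord there is V7.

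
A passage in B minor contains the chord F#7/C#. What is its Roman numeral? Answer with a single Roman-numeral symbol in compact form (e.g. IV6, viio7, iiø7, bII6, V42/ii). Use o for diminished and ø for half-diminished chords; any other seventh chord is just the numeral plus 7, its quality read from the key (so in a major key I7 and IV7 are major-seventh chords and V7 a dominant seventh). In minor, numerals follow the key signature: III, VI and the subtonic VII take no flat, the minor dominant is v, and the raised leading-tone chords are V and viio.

Stacked in thirds the chord is F#-A#-C#-E: a dominant seventh chord on F#.
In B minor, F# is the dominant; the diatonic dominant seventh chord there is V7.
With C# in the bass the chord is in second inversion, so the figured bass is 43.

V43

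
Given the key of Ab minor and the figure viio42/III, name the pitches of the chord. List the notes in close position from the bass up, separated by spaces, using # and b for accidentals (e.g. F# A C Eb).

The slash marks an applied leading-tone chord: viio of III. In Ab minor, III is Cb, so the leading tone to it is Bb, a half step below.
Building a fully diminished seventh chord on Bb gives Bb-Db-Fb-Abb.
The figured bass 42 indicates third inversion, placing the seventh (Abb) in the bass: Abb-Bb-Db-Fb.

Abb Bb Db Fb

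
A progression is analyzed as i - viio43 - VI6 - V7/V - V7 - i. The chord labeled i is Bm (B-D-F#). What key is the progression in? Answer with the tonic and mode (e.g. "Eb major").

B minor

The anchor chord is a minor triad on B, labeled i.
If B is scale degree 1 and the mode makes that degree carry a minor triad, the tonic is B and the mode is minor.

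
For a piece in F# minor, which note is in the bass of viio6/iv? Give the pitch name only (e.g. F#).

C#

The applied chord viio6/iv is rooted on A#: A#-C#-E.
The figure 6 means first inversion — the third is in the bass.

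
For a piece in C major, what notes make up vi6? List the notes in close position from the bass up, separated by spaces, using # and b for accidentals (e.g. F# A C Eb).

In C major, the submediant is A, and the diatonic chord built there is a minor triad.
Stacking thirds from A gives A-C-E.
The figured bass 6 indicates first inversion, placing the third (C) in the bass: C-E-A.

C E A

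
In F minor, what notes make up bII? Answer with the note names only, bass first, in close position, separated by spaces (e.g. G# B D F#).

Gb Bb Db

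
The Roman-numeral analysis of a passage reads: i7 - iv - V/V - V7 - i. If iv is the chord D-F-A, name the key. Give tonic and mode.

A minor

iv is given as D-F-A — a minor triad with root D.
If D is scale degree 4 and the mode makes that degree carry a minor triad, the tonic is A and the mode is minor.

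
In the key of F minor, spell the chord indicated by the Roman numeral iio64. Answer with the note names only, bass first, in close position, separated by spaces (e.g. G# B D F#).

Db G Bb

The numeral's case and figure indicate a diminished triad. In F minor its root, the supertonic, is G.
That chord is spelled G-Bb-Db.
The figured bass 64 indicates second inversion, placing the fifth (Db) in the bass: Db-G-Bb.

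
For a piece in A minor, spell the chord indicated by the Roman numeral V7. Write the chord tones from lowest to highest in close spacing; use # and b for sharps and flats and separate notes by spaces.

E G# B D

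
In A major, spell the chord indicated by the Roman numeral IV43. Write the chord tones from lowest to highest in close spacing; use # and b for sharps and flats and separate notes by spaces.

The numeral's case and figure indicate a major seventh chord. In A major its root, scale degree 4, is D.
Stacking thirds from D gives D-F#-A-C#.
The figured bass 43 indicates second inversion, placing the fifth (A) in the bass: A-C#-D-F#.

A C# D F#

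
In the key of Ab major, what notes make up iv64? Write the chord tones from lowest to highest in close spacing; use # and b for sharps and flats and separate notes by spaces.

iv64 is the minor subdominant, borrowed from the parallel minor. In Ab major that root is Db.
So the chord is Db-Fb-Ab, a minor triad.
The figured bass 64 indicates second inversion, placing the fifth (Ab) in the bass: Ab-Db-Fb.

Ab Db Fb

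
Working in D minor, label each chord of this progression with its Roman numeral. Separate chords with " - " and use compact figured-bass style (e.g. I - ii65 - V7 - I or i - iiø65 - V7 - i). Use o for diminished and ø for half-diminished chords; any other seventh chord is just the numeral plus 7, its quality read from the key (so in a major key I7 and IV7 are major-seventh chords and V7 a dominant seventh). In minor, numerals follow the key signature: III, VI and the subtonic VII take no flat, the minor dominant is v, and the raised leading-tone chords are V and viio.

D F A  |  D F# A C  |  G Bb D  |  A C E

D-F-A: root D is the tonic; minor triad there is i.
D-F#-A-C is the secondary dominant of iv (dominant seventh chord on D): V7/iv.
G-Bb-D has root G, degree 4 in D minor, so iv.
A-C-E: root A is the dominant; minor triad there is v.

i - V7/iv - iv - v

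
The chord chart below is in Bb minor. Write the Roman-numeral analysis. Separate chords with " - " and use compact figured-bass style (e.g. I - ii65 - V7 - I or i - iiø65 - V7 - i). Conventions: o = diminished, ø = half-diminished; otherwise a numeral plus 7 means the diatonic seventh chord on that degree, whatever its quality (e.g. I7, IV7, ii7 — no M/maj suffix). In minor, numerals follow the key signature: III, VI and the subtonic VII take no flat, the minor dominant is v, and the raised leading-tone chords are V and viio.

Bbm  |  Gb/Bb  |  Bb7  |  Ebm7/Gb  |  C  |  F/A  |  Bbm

Bbm: minor triad on Bb = scale degree 1 → i.
Gb/Bb: major triad on Gb = scale degree 6 → VI6.
Bb7: chromatic; Bb is V of iv, so V7/iv.
Ebm7/Gb has root Eb, degree 4 in Bb minor, so iv65.
C: chromatic; C is V of V, so V/V.
F/A: root F is the dominant; major triad there is V6.
Bbm has root Bb, degree 1 in Bb minor, so i.

i - VI6 - V7/iv - iv65 - V/V - V6 - i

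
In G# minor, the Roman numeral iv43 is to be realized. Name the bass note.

iv in G# minor has root C#; the chord is C#-E-G#-B.
The figure 43 means second inversion — the fifth is in the bass.

G#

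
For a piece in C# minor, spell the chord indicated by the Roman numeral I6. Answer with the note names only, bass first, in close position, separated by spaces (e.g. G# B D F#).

Scale degree 1 in C# minor is C#; here the chord built on it is altered to a major triad. I6 is the major tonic (Picardy third), borrowed from the parallel major.
So the chord is C#-E#-G#, a major triad.
With the 6 figure the chord is in first inversion; from the bass E# upward in close position it reads E#-G#-C#.

E# G# C#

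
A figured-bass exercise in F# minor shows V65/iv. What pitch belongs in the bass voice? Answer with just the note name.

A#

The applied chord V65/iv is rooted on F#: F#-A#-C#-E.
The figure 65 means first inversion — the third is in the bass.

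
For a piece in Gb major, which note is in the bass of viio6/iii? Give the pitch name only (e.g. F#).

C

The applied chord viio6/iii is rooted on A: A-C-Eb.
The figure 6 means first inversion — the third is in the bass.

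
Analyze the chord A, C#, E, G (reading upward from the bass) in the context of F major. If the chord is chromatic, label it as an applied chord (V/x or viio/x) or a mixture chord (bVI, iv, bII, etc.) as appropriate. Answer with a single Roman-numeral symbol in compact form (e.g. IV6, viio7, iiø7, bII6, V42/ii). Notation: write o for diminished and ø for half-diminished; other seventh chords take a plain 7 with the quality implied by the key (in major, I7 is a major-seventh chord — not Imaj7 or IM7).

The pitches A-C#-E-G form a dominant seventh chord rooted on A.
A is not a diatonic chord root with this quality in F major, but it lies a perfect fifth above D (vi), so the chord functions as an applied dominant of vi.

V7/vi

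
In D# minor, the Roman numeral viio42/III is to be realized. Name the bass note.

The applied chord viio42/III is rooted on E#: E#-G#-B-D.
The figure 42 means third inversion — the seventh is in the bass.

D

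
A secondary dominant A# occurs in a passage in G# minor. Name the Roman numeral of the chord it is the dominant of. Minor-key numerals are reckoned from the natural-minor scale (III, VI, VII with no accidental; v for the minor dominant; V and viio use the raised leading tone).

V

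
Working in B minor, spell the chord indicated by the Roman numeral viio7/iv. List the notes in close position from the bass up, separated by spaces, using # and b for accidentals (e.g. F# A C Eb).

viio7/iv is a secondary leading-tone chord. The target iv is E in B minor; the applied chord is rooted a semitone below, on D#.
Building a fully diminished seventh chord on D# gives D#-F#-A-C.

D# F# A C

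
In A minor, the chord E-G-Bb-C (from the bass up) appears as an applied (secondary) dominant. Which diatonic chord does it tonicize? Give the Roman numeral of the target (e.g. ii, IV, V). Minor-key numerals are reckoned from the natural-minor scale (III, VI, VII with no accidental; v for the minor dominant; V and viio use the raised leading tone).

The chord is a dominant seventh chord on C.
A dominant resolves down a perfect fifth: C → F. In A minor, F is scale degree 6, i.e. VI.

VI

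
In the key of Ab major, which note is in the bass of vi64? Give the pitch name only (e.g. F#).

C

vi in Ab major has root F; the chord is F-Ab-C.
The figure 64 means second inversion — the fifth is in the bass.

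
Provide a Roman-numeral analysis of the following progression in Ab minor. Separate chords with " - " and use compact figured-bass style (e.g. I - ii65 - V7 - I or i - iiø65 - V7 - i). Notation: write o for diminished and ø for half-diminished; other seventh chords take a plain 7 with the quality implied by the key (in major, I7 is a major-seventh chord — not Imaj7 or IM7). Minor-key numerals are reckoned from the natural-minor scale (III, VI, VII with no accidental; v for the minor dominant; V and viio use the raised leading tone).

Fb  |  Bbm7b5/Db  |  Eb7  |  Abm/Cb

Fb: root Fb is the submediant; major triad there is VI.
Bbm7b5/Db: half-diminished seventh chord on Bb = scale degree 2 → iiø65.
Eb7: root Eb is the dominant; dominant seventh chord there is V7.
Abm/Cb: root Ab is the tonic; minor triad there is i6.

VI - iiø65 - V7 - i6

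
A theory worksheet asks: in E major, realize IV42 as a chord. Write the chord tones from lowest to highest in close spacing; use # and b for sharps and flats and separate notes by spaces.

The numeral's case and figure indicate a major seventh chord. In E major its root, the fourth degree, is A.
Stacking thirds from A gives A-C#-E-G#.
With the 42 figure the chord is in third inversion; from the bass G# upward in close position it reads G#-A-C#-E.

G# A C# E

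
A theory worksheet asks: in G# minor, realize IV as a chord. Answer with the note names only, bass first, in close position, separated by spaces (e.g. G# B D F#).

C# E# G#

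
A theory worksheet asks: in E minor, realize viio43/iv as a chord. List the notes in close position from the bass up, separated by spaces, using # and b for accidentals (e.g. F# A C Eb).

D F G# B

viio43/iv is a secondary leading-tone chord. The target iv is A in E minor; the applied chord is rooted a semitone below, on G#.
Building a fully diminished seventh chord on G# gives G#-B-D-F.
With the 43 figure the chord is in second inversion; from the bass D upward in close position it reads D-F-G#-B.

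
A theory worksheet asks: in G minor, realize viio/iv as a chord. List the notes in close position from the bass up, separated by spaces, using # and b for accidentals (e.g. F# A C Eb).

B D F

The slash marks an applied leading-tone chord: viio of iv. In G minor, iv is C, so the leading tone to it is B, a half step below.
Building a diminished triad on B gives B-D-F.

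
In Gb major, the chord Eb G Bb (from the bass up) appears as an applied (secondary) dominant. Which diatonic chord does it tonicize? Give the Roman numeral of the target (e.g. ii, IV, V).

ii

The chord is a major triad on Eb.
A dominant resolves down a perfect fifth: Eb → Ab. In Gb major, Ab is scale degree 2, i.e. ii.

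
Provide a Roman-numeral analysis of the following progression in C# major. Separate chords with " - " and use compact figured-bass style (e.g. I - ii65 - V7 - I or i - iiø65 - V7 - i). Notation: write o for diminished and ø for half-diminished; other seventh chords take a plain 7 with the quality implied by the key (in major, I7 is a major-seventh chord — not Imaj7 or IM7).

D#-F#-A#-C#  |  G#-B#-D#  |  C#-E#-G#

ii7 - V - I

D#-F#-A#-C#: minor seventh chord on D# = scale degree 2 → ii7.
G#-B#-D#: root G# is the dominant; major triad there is V.
C#-E#-G# has root C#, degree 1 in C# major, so I.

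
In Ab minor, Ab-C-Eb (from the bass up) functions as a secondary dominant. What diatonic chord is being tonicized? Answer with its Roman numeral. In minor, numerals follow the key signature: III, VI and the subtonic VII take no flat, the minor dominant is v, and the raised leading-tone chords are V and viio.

The chord is a major triad on Ab.
A dominant resolves down a perfect fifth: Ab → Db. In Ab minor, Db is scale degree 4, i.e. iv.

iv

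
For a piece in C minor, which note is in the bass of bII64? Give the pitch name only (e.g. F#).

bII in C minor has root Db; the chord is Db-F-Ab.
The figure 64 means second inversion — the fifth is in the bass.

Ab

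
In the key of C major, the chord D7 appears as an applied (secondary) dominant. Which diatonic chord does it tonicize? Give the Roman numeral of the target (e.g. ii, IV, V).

V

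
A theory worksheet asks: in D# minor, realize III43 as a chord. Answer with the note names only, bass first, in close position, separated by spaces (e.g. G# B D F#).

In D# minor, scale degree 3 is F#, and the diatonic chord built there is a major seventh chord.
Stacking thirds from F# gives F#-A#-C#-E#.
With the 43 figure the chord is in second inversion; from the bass C# upward in close position it reads C#-E#-F#-A#.

C# E# F# A#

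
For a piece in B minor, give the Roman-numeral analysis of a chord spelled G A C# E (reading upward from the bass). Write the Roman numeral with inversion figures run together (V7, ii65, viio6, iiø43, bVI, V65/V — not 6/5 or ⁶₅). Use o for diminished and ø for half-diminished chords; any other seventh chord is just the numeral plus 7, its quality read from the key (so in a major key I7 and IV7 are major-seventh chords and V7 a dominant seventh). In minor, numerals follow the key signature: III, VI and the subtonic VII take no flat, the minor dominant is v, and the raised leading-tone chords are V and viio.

The pitches A-C#-E-G form a dominant seventh chord rooted on A.
In B minor, A is the subtonic; the diatonic dominant seventh chord there is VII7.
With G in the bass the chord is in third inversion, so the figured bass is 42.

VII42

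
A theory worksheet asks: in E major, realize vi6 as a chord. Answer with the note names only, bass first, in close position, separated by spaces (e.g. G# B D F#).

E G# C#

In E major, the sixth degree is C#, and the diatonic chord built there is a minor triad.
Stacking thirds from C# gives C#-E-G#.
With the 6 figure the chord is in first inversion; from the bass E upward in close position it reads E-G#-C#.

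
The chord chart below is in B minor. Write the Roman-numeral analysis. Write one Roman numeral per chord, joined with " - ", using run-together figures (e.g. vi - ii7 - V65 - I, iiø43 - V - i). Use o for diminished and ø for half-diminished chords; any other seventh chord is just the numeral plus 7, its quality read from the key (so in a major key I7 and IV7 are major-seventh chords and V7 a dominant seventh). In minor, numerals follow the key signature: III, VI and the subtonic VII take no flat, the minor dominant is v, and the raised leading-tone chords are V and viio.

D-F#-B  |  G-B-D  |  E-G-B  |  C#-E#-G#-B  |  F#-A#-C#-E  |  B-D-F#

D-F#-B has root B, degree 1 in B minor, so i6.
G-B-D: major triad on G = scale degree 6 → VI.
E-G-B has root E, degree 4 in B minor, so iv.
C#-E#-G#-B is the secondary dominant of V (dominant seventh chord on C#): V7/V.
F#-A#-C#-E: dominant seventh chord on F# = scale degree 5 → V7.
B-D-F#: minor triad on B = scale degree 1 → i.

i6 - VI - iv - V7/V - V7 - i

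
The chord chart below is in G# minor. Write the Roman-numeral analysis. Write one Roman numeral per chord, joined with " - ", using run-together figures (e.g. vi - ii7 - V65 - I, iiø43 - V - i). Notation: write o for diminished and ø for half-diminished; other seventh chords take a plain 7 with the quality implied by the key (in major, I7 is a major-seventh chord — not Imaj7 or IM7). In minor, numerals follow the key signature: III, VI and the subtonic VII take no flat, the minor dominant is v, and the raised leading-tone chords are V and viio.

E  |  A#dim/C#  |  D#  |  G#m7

VI - iio6 - V - i7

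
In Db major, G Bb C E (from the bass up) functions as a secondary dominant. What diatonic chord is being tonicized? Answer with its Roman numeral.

The chord is a dominant seventh chord on C.
A dominant resolves down a perfect fifth: C → F. In Db major, F is scale degree 3, i.e. iii.

iii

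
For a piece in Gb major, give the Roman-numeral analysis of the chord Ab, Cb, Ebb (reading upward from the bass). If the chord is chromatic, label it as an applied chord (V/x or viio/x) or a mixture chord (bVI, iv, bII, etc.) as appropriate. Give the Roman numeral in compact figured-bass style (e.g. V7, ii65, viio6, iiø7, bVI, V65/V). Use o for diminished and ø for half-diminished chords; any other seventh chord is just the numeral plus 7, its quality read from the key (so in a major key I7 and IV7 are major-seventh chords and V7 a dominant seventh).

iio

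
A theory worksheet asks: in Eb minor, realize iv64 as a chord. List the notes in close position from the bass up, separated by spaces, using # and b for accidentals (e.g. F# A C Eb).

Eb Ab Cb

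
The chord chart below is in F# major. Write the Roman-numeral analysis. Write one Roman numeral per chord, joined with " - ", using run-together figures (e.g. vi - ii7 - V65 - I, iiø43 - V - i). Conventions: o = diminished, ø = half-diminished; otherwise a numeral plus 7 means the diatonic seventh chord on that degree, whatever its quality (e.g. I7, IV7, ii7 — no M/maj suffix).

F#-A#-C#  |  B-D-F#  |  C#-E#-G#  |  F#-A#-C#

F#-A#-C#: root F# is the tonic; major triad there is I.
B-D-F#: minor triad on B — chromatic; iv (borrowed from the parallel minor).
C#-E#-G# has root C#, degree 5 in F# major, so V.
F#-A#-C#: root F# is the tonic; major triad there is I.

I - iv - V - I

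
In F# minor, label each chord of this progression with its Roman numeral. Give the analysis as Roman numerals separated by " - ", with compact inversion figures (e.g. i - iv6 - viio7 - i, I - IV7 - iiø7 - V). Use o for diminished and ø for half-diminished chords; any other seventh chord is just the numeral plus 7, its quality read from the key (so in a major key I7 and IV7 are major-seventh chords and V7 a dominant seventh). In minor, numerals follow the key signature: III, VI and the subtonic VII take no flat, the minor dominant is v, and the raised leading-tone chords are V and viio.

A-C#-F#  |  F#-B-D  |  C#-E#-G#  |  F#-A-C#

A-C#-F#: minor triad on F# = scale degree 1 → i6.
F#-B-D: root B is the subdominant; minor triad there is iv64.
C#-E#-G# has root C#, degree 5 in F# minor, so V.
F#-A-C#: minor triad on F# = scale degree 1 → i.

i6 - iv64 - V - i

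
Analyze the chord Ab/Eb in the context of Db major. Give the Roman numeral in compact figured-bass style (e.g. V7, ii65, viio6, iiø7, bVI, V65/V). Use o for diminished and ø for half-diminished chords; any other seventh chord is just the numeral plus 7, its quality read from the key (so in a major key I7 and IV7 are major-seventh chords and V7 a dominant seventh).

V64

Stacked in thirds the chord is Ab-C-Eb: a major triad on Ab.
Ab is scale degree 5 in Db major, and a major triad on that degree is written V.
With Eb in the bass the chord is in second inversion, so the figured bass is 64.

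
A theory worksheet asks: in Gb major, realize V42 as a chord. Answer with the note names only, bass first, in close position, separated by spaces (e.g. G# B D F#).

The numeral's case and figure indicate a dominant seventh chord. In Gb major its root, scale degree 5, is Db.
That chord is spelled Db-F-Ab-Cb.
The figured bass 42 indicates third inversion, placing the seventh (Cb) in the bass: Cb-Db-F-Ab.

Cb Db F Ab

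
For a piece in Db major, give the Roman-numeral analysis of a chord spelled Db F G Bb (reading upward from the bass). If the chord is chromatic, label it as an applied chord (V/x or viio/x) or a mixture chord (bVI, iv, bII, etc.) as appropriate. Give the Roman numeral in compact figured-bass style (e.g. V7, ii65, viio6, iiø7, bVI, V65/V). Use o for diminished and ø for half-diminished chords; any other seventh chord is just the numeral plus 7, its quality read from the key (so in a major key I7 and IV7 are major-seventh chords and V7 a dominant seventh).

viiø43/V

The pitches G-Bb-Db-F form a half-diminished seventh chord rooted on G.
G sits a half step below Ab (V in Db major); a diminished chord there is the applied leading-tone chord of V.
With Db in the bass the chord is in second inversion, so the figured bass is 43.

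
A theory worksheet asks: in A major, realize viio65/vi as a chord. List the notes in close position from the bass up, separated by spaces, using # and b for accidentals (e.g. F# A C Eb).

G# B D E#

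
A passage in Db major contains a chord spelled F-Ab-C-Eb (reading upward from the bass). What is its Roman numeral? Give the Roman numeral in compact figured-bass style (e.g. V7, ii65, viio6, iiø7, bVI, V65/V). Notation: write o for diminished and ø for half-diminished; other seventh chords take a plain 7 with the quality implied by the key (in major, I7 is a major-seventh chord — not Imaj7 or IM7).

iii7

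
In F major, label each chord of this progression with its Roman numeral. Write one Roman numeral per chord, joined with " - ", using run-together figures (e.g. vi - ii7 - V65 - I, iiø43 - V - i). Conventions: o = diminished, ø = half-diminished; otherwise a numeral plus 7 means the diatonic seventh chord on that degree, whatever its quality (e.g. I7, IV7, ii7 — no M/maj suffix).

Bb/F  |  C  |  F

Bb/F: major triad on Bb = scale degree 4 → IV64.
C: root C is the dominant; major triad there is V.
F: root F is the tonic; major triad there is I.

IV64 - V - I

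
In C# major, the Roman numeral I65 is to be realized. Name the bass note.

E#

I in C# major has root C#; the chord is C#-E#-G#-B#.
The figure 65 means first inversion — the third is in the bass.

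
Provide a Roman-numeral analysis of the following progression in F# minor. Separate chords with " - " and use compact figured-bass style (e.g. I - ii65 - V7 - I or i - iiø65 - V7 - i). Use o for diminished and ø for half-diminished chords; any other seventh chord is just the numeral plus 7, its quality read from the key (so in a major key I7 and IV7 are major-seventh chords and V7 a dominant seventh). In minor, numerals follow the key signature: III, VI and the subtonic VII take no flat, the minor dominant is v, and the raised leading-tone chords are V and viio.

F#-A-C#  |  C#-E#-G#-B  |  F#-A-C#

i - V7 - i

F#-A-C#: root F# is the tonic; minor triad there is i.
C#-E#-G#-B has root C#, degree 5 in F# minor, so V7.
F#-A-C#: root F# is the tonic; minor triad there is i.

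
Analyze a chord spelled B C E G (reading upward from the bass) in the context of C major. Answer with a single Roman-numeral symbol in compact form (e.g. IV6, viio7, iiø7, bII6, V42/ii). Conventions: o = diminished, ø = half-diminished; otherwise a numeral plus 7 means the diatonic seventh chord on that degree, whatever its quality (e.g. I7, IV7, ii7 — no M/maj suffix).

The pitches C-E-G-B form a major seventh chord rooted on C.
C is scale degree 1 in C major, and a major seventh chord on that degree is written I7.
With B in the bass the chord is in third inversion, so the figured bass is 42.

I42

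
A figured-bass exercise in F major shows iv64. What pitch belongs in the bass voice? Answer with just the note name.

iv in F major has root Bb; the chord is Bb-Db-F.
The figure 64 means second inversion — the fifth is in the bass.

F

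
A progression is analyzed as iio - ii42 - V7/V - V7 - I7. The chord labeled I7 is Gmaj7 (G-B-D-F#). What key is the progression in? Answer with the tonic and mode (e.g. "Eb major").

G major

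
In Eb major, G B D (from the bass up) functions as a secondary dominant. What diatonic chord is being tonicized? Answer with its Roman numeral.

vi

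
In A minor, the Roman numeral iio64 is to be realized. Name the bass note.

iio in A minor has root B; the chord is B-D-F.
The figure 64 means second inversion — the fifth is in the bass.

F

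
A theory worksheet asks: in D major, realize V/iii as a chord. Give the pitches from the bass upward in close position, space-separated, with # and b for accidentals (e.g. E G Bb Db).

The slash means an applied dominant: we want the dominant of iii. In D major, iii is F# minor, and its dominant is built on C#.
Building a major triad on C# gives C#-E#-G#.

C# E# G#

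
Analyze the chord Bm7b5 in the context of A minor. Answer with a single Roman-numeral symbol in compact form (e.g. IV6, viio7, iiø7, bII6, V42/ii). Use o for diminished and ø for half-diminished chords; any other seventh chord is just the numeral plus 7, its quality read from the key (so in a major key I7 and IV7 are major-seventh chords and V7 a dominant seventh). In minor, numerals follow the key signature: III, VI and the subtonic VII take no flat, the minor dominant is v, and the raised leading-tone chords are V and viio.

iiø7

Stacked in thirds the chord is B-D-F-A: a half-diminished seventh chord on B.
B is scale degree 2 in A minor, and a half-diminished seventh chord on that degree is written iiø7.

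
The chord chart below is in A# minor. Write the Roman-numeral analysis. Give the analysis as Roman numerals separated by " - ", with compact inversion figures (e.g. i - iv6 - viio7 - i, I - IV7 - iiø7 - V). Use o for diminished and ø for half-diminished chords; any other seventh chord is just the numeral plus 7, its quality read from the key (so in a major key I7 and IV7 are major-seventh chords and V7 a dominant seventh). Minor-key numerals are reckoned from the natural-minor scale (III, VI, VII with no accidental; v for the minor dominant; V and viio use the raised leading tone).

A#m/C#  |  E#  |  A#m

A#m/C# has root A#, degree 1 in A# minor, so i6.
E# has root E#, degree 5 in A# minor, so V.
A#m: root A# is the tonic; minor triad there is i.

i6 - V - i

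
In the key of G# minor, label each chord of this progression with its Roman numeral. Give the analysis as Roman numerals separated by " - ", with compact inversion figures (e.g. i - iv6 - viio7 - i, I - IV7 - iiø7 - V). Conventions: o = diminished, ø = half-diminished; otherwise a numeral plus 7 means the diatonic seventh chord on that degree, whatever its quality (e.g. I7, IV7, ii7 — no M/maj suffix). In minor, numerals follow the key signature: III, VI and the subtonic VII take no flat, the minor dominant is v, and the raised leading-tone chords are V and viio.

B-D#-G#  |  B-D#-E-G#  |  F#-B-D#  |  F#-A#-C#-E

B-D#-G# has root G#, degree 1 in G# minor, so i6.
B-D#-E-G#: major seventh chord on E = scale degree 6 → VI43.
F#-B-D# has root B, degree 3 in G# minor, so III64.
F#-A#-C#-E: root F# is the subtonic; dominant seventh chord there is VII7.

i6 - VI43 - III64 - VII7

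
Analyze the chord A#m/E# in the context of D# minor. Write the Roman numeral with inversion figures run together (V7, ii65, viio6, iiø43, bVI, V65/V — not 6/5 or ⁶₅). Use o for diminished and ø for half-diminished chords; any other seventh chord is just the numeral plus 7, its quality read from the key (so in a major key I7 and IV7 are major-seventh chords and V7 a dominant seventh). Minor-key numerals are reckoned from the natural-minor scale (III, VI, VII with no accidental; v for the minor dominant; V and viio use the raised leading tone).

Stacked in thirds the chord is A#-C#-E#: a minor triad on A#.
A# is scale degree 5 in D# minor, and a minor triad on that degree is written v.
With E# in the bass the chord is in second inversion, so the figured bass is 64.

v64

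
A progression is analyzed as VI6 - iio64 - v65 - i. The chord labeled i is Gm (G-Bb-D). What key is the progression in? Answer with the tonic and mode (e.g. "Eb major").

i is given as G-Bb-D — a minor triad with root G.
If G is scale degree 1 and the mode makes that degree carry a minor triad, the tonic is G and the mode is minor.

G minor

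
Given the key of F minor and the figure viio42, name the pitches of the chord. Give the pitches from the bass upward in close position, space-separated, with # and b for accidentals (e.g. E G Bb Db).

In F minor, the leading-tone chord is built on the raised seventh degree, E.
That chord is spelled E-G-Bb-Db.
With the 42 figure the chord is in third inversion; from the bass Db upward in close position it reads Db-E-G-Bb.

Db E G Bb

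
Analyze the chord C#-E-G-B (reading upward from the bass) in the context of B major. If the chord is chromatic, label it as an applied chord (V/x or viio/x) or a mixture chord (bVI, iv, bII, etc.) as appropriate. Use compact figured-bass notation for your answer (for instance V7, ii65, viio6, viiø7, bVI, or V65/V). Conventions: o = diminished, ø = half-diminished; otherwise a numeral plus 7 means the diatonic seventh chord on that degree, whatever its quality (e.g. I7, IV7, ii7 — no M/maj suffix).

Stacked in thirds the chord is C#-E-G-B: a half-diminished seventh chord on C#.
C# is the second degree of B major. This is the half-diminished supertonic seventh, borrowed from the parallel minor.

iiø7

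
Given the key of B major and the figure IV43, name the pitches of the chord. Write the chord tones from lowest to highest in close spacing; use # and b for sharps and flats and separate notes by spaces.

The numeral's case and figure indicate a major seventh chord. In B major its root, the fourth degree, is E.
Stacking thirds from E gives E-G#-B-D#.
With the 43 figure the chord is in second inversion; from the bass B upward in close position it reads B-D#-E-G#.

B D# E G#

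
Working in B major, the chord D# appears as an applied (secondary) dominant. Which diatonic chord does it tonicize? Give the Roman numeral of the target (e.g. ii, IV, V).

The chord is a major triad on D#.
A dominant resolves down a perfect fifth: D# → G#. In B major, G# is scale degree 6, i.e. vi.

vi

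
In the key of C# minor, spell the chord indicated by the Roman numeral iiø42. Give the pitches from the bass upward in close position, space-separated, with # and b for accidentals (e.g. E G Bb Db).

C# D# F# A

The numeral's case and figure indicate a half-diminished seventh chord. In C# minor its root, the second degree, is D#.
That chord is spelled D#-F#-A-C#.
The figured bass 42 indicates third inversion, placing the seventh (C#) in the bass: C#-D#-F#-A.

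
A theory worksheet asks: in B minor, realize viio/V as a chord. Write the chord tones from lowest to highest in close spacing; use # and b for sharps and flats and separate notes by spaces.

viio/V is a secondary leading-tone chord. The target V is F# in B minor; the applied chord is rooted a semitone below, on E#.
Building a diminished triad on E# gives E#-G#-B.

E# G# B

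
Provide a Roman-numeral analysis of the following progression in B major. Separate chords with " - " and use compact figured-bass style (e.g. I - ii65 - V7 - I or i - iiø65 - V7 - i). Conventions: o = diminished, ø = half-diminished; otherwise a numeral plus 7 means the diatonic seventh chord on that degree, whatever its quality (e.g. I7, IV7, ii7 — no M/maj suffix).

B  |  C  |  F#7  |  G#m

B: major triad on B = scale degree 1 → I.
C: major triad on C — chromatic; C is the lowered second degree, so this is the Neapolitan chord, bII.
F#7 has root F#, degree 5 in B major, so V7.
G#m: root G# is the submediant; minor triad there is vi.

I - bII - V7 - vi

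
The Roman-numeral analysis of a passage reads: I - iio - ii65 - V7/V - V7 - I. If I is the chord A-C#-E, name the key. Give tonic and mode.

A major

The anchor chord is a major triad on A, labeled I.
If A is scale degree 1 and the mode makes that degree carry a major triad, the tonic is A and the mode is major.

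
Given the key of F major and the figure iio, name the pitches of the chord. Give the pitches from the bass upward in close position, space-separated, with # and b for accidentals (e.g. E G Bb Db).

G Bb Db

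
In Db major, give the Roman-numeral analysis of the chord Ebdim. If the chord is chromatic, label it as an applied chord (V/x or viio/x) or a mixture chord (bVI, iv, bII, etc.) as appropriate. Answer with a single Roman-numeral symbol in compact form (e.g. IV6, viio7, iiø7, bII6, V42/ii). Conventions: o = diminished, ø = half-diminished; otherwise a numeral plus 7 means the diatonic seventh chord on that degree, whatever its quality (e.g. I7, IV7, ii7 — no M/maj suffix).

The pitches Eb-Gb-Bbb form a diminished triad rooted on Eb.
Eb is the second degree of Db major. This is the diminished supertonic triad, borrowed from the parallel minor.

iio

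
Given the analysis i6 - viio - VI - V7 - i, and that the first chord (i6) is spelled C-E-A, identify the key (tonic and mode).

i6 is given as C-E-A — a minor triad with root A.
If A is scale degree 1 and the mode makes that degree carry a minor triad, the tonic is A and the mode is minor.

A minor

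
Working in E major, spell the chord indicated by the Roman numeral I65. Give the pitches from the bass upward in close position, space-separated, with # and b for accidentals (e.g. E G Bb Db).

G# B D# E

The numeral's case and figure indicate a major seventh chord. In E major its root, scale degree 1, is E.
Stacking thirds from E gives E-G#-B-D#.
The figured bass 65 indicates first inversion, placing the third (G#) in the bass: G#-B-D#-E.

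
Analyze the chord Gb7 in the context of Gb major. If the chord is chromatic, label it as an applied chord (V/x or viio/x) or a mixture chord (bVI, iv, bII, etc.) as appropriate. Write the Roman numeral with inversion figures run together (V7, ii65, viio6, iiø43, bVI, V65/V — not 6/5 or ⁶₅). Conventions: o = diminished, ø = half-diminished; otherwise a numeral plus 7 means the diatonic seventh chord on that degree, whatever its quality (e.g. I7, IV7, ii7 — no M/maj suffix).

V7/IV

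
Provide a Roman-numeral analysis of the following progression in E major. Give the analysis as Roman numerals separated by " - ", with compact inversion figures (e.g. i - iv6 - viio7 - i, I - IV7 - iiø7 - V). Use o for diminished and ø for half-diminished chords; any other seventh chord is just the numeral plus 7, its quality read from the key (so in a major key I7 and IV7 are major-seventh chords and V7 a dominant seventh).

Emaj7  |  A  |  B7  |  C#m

I7 - IV - V7 - vi

Emaj7: root E is the tonic; major seventh chord there is I7.
A has root A, degree 4 in E major, so IV.
B7 has root B, degree 5 in E major, so V7.
C#m: minor triad on C# = scale degree 6 → vi.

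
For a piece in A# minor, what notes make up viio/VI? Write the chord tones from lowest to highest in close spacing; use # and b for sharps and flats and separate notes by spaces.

E# G# B

The slash marks an applied leading-tone chord: viio of VI. In A# minor, VI is F#, so the leading tone to it is E#, a half step below.
Building a diminished triad on E# gives E#-G#-B.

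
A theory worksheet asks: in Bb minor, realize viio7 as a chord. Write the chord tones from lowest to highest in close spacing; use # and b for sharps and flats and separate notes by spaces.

A C Eb Gb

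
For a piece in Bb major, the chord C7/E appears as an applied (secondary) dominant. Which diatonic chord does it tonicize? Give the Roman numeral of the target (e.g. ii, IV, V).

The chord is a dominant seventh chord on C.
A dominant resolves down a perfect fifth: C → F. In Bb major, F is scale degree 5, i.e. V.

V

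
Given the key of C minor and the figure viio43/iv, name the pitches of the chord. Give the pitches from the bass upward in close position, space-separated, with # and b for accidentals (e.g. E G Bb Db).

The slash marks an applied leading-tone chord: viio of iv. In C minor, iv is F, so the leading tone to it is E, a half step below.
Building a fully diminished seventh chord on E gives E-G-Bb-Db.
The figured bass 43 indicates second inversion, placing the fifth (Bb) in the bass: Bb-Db-E-G.

Bb Db E G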